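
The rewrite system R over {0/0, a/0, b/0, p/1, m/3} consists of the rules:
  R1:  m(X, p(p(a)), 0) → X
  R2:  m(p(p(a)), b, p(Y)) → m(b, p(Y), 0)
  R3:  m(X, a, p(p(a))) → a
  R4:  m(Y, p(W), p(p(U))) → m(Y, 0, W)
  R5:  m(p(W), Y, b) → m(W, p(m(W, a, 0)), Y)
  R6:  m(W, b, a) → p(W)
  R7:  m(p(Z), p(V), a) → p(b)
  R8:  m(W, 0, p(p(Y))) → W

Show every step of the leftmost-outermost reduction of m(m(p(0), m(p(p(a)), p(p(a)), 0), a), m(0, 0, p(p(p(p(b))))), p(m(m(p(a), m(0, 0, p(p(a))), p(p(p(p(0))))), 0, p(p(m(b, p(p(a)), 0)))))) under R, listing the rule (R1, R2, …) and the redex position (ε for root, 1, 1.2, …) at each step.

p(b)

1. m(m(p(0), m(p(p(a)), p(p(a)), 0), a), m(0, 0, p(p(p(p(b))))), p(m(m(p(a), m(0, 0, p(p(a))), p(p(p(p(0))))), 0, p(p(m(b, p(p(a)), 0))))))  →  m(m(p(0), p(p(a)), a), m(0, 0, p(p(p(p(b))))), p(m(m(p(a), m(0, 0, p(p(a))), p(p(p(p(0))))), 0, p(p(m(b, p(p(a)), 0))))))   [R1 at 1.2]
2. m(m(p(0), p(p(a)), a), m(0, 0, p(p(p(p(b))))), p(m(m(p(a), m(0, 0, p(p(a))), p(p(p(p(0))))), 0, p(p(m(b, p(p(a)), 0))))))  →  m(p(b), m(0, 0, p(p(p(p(b))))), p(m(m(p(a), m(0, 0, p(p(a))), p(p(p(p(0))))), 0, p(p(m(b, p(p(a)), 0))))))   [R7 at 1]
3. m(p(b), m(0, 0, p(p(p(p(b))))), p(m(m(p(a), m(0, 0, p(p(a))), p(p(p(p(0))))), 0, p(p(m(b, p(p(a)), 0))))))  →  m(p(b), 0, p(m(m(p(a), m(0, 0, p(p(a))), p(p(p(p(0))))), 0, p(p(m(b, p(p(a)), 0))))))   [R8 at 2]
4. m(p(b), 0, p(m(m(p(a), m(0, 0, p(p(a))), p(p(p(p(0))))), 0, p(p(m(b, p(p(a)), 0))))))  →  m(p(b), 0, p(m(p(a), m(0, 0, p(p(a))), p(p(p(p(0)))))))   [R8 at 3.1]
5. m(p(b), 0, p(m(p(a), m(0, 0, p(p(a))), p(p(p(p(0)))))))  →  m(p(b), 0, p(m(p(a), 0, p(p(p(p(0)))))))   [R8 at 3.1.2]
6. m(p(b), 0, p(m(p(a), 0, p(p(p(p(0)))))))  →  m(p(b), 0, p(p(a)))   [R8 at 3.1]
7. m(p(b), 0, p(p(a)))  →  p(b)   [R8 at ε]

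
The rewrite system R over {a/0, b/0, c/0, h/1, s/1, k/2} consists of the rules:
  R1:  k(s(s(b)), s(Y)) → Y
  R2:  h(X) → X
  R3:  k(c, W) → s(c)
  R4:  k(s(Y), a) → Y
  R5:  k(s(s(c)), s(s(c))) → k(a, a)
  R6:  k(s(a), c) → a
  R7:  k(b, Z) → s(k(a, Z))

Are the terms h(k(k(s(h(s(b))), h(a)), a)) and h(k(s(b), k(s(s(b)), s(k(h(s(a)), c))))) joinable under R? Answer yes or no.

yes — NF(t₁) = b, NF(t₂) = b

Reduce t₁ = h(k(k(s(h(s(b))), h(a)), a)):
1. h(k(k(s(h(s(b))), h(a)), a))  →  k(k(s(h(s(b))), h(a)), a)   [R2 at ε]
2. k(k(s(h(s(b))), h(a)), a)  →  k(k(s(s(b)), h(a)), a)   [R2 at 1.1.1]
3. k(k(s(s(b)), h(a)), a)  →  k(k(s(s(b)), a), a)   [R2 at 1.2]
4. k(k(s(s(b)), a), a)  →  k(s(b), a)   [R4 at 1]
5. k(s(b), a)  →  b   [R4 at ε]

Reduce t₂ = h(k(s(b), k(s(s(b)), s(k(h(s(a)), c))))):
1. h(k(s(b), k(s(s(b)), s(k(h(s(a)), c)))))  →  k(s(b), k(s(s(b)), s(k(h(s(a)), c))))   [R2 at ε]
2. k(s(b), k(s(s(b)), s(k(h(s(a)), c))))  →  k(s(b), k(h(s(a)), c))   [R1 at 2]
3. k(s(b), k(h(s(a)), c))  →  k(s(b), k(s(a), c))   [R2 at 2.1]
4. k(s(b), k(s(a), c))  →  k(s(b), a)   [R6 at 2]
5. k(s(b), a)  →  b   [R4 at ε]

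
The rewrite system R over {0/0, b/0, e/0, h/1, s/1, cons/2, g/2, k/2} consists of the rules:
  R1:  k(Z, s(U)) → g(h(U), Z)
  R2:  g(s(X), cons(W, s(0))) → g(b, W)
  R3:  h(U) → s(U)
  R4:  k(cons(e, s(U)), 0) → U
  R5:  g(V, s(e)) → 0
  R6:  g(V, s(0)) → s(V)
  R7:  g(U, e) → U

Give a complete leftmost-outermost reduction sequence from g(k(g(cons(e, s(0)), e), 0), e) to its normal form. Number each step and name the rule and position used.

0

1. g(k(g(cons(e, s(0)), e), 0), e)  →  k(g(cons(e, s(0)), e), 0)   [R7 at ε]
2. k(g(cons(e, s(0)), e), 0)  →  k(cons(e, s(0)), 0)   [R7 at 1]
3. k(cons(e, s(0)), 0)  →  0   [R4 at ε]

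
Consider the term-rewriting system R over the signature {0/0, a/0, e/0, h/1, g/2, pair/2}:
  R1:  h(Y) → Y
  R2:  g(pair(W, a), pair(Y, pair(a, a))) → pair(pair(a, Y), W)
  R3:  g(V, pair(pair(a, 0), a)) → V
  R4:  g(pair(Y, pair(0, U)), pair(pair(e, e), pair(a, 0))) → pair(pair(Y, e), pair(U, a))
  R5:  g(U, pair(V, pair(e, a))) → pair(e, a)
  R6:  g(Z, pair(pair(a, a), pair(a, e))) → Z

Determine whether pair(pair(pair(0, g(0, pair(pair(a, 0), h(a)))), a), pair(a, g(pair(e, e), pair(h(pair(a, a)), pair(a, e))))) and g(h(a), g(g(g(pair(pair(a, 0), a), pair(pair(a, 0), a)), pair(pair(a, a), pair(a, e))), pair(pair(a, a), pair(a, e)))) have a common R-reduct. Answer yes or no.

Reduce t₁ = pair(pair(pair(0, g(0, pair(pair(a, 0), h(a)))), a), pair(a, g(pair(e, e), pair(h(pair(a, a)), pair(a, e))))):
1. pair(pair(pair(0, g(0, pair(pair(a, 0), h(a)))), a), pair(a, g(pair(e, e), pair(h(pair(a, a)), pair(a, e)))))  →  pair(pair(pair(0, g(0, pair(pair(a, 0), a))), a), pair(a, g(pair(e, e), pair(h(pair(a, a)), pair(a, e)))))   [R1 at 1.1.2.2.2]
2. pair(pair(pair(0, g(0, pair(pair(a, 0), a))), a), pair(a, g(pair(e, e), pair(h(pair(a, a)), pair(a, e)))))  →  pair(pair(pair(0, 0), a), pair(a, g(pair(e, e), pair(h(pair(a, a)), pair(a, e)))))   [R3 at 1.1.2]
3. pair(pair(pair(0, 0), a), pair(a, g(pair(e, e), pair(h(pair(a, a)), pair(a, e)))))  →  pair(pair(pair(0, 0), a), pair(a, g(pair(e, e), pair(pair(a, a), pair(a, e)))))   [R1 at 2.2.2.1]
4. pair(pair(pair(0, 0), a), pair(a, g(pair(e, e), pair(pair(a, a), pair(a, e)))))  →  pair(pair(pair(0, 0), a), pair(a, pair(e, e)))   [R6 at 2.2]

Reduce t₂ = g(h(a), g(g(g(pair(pair(a, 0), a), pair(pair(a, 0), a)), pair(pair(a, a), pair(a, e))), pair(pair(a, a), pair(a, e)))):
1. g(h(a), g(g(g(pair(pair(a, 0), a), pair(pair(a, 0), a)), pair(pair(a, a), pair(a, e))), pair(pair(a, a), pair(a, e))))  →  g(a, g(g(g(pair(pair(a, 0), a), pair(pair(a, 0), a)), pair(pair(a, a), pair(a, e))), pair(pair(a, a), pair(a, e))))   [R1 at 1]
2. g(a, g(g(g(pair(pair(a, 0), a), pair(pair(a, 0), a)), pair(pair(a, a), pair(a, e))), pair(pair(a, a), pair(a, e))))  →  g(a, g(g(pair(pair(a, 0), a), pair(pair(a, 0), a)), pair(pair(a, a), pair(a, e))))   [R6 at 2]
3. g(a, g(g(pair(pair(a, 0), a), pair(pair(a, 0), a)), pair(pair(a, a), pair(a, e))))  →  g(a, g(pair(pair(a, 0), a), pair(pair(a, 0), a)))   [R6 at 2]
4. g(a, g(pair(pair(a, 0), a), pair(pair(a, 0), a)))  →  g(a, pair(pair(a, 0), a))   [R3 at 2]
5. g(a, pair(pair(a, 0), a))  →  a   [R3 at ε]

no — NF(t₁) = pair(pair(pair(0, 0), a), pair(a, pair(e, e))), NF(t₂) = a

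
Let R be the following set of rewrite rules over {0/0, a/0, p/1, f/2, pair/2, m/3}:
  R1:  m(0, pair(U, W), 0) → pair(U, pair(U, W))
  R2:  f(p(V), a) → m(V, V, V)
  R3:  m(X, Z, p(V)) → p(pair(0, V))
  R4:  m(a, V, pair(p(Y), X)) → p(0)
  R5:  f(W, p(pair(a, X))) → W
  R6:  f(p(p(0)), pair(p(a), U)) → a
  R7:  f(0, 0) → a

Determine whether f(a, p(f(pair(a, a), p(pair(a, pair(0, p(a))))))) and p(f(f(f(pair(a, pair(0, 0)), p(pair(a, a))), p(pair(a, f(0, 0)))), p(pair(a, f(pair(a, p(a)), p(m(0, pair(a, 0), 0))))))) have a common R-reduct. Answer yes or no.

no — NF(t₁) = a, NF(t₂) = p(pair(a, pair(0, 0)))

Reduce t₁ = f(a, p(f(pair(a, a), p(pair(a, pair(0, p(a))))))):
1. f(a, p(f(pair(a, a), p(pair(a, pair(0, p(a)))))))  →  f(a, p(pair(a, a)))   [R5 at 2.1]
2. f(a, p(pair(a, a)))  →  a   [R5 at ε]

Reduce t₂ = p(f(f(f(pair(a, pair(0, 0)), p(pair(a, a))), p(pair(a, f(0, 0)))), p(pair(a, f(pair(a, p(a)), p(m(0, pair(a, 0), 0))))))):
1. p(f(f(f(pair(a, pair(0, 0)), p(pair(a, a))), p(pair(a, f(0, 0)))), p(pair(a, f(pair(a, p(a)), p(m(0, pair(a, 0), 0)))))))  →  p(f(f(pair(a, pair(0, 0)), p(pair(a, a))), p(pair(a, f(0, 0)))))   [R5 at 1]
2. p(f(f(pair(a, pair(0, 0)), p(pair(a, a))), p(pair(a, f(0, 0)))))  →  p(f(pair(a, pair(0, 0)), p(pair(a, a))))   [R5 at 1]
3. p(f(pair(a, pair(0, 0)), p(pair(a, a))))  →  p(pair(a, pair(0, 0)))   [R5 at 1]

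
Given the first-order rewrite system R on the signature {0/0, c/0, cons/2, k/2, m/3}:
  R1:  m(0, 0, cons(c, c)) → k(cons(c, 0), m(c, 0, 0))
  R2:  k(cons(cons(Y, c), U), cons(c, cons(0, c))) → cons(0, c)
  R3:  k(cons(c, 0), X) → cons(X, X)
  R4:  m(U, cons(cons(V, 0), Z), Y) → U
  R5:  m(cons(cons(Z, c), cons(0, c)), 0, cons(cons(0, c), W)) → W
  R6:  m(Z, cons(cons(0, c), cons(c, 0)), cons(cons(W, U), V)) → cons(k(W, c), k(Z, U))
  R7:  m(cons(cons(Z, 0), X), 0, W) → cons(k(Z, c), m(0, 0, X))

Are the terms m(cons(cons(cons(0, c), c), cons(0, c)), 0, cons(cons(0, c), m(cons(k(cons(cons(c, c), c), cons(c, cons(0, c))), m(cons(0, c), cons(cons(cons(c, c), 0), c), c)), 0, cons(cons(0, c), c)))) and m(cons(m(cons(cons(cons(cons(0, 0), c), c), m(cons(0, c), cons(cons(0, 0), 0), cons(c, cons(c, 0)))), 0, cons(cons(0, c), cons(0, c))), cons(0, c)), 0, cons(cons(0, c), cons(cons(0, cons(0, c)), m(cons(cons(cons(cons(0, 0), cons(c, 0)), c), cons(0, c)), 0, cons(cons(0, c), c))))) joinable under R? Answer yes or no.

no — NF(t₁) = c, NF(t₂) = cons(cons(0, cons(0, c)), c)

Reduce t₁ = m(cons(cons(cons(0, c), c), cons(0, c)), 0, cons(cons(0, c), m(cons(k(cons(cons(c, c), c), cons(c, cons(0, c))), m(cons(0, c), cons(cons(cons(c, c), 0), c), c)), 0, cons(cons(0, c), c)))):
1. m(cons(cons(cons(0, c), c), cons(0, c)), 0, cons(cons(0, c), m(cons(k(cons(cons(c, c), c), cons(c, cons(0, c))), m(cons(0, c), cons(cons(cons(c, c), 0), c), c)), 0, cons(cons(0, c), c))))  →  m(cons(k(cons(cons(c, c), c), cons(c, cons(0, c))), m(cons(0, c), cons(cons(cons(c, c), 0), c), c)), 0, cons(cons(0, c), c))   [R5 at ε]
2. m(cons(k(cons(cons(c, c), c), cons(c, cons(0, c))), m(cons(0, c), cons(cons(cons(c, c), 0), c), c)), 0, cons(cons(0, c), c))  →  m(cons(cons(0, c), m(cons(0, c), cons(cons(cons(c, c), 0), c), c)), 0, cons(cons(0, c), c))   [R2 at 1.1]
3. m(cons(cons(0, c), m(cons(0, c), cons(cons(cons(c, c), 0), c), c)), 0, cons(cons(0, c), c))  →  m(cons(cons(0, c), cons(0, c)), 0, cons(cons(0, c), c))   [R4 at 1.2]
4. m(cons(cons(0, c), cons(0, c)), 0, cons(cons(0, c), c))  →  c   [R5 at ε]

Reduce t₂ = m(cons(m(cons(cons(cons(cons(0, 0), c), c), m(cons(0, c), cons(cons(0, 0), 0), cons(c, cons(c, 0)))), 0, cons(cons(0, c), cons(0, c))), cons(0, c)), 0, cons(cons(0, c), cons(cons(0, cons(0, c)), m(cons(cons(cons(cons(0, 0), cons(c, 0)), c), cons(0, c)), 0, cons(cons(0, c), c))))):
1. m(cons(m(cons(cons(cons(cons(0, 0), c), c), m(cons(0, c), cons(cons(0, 0), 0), cons(c, cons(c, 0)))), 0, cons(cons(0, c), cons(0, c))), cons(0, c)), 0, cons(cons(0, c), cons(cons(0, cons(0, c)), m(cons(cons(cons(cons(0, 0), cons(c, 0)), c), cons(0, c)), 0, cons(cons(0, c), c)))))  →  m(cons(m(cons(cons(cons(cons(0, 0), c), c), cons(0, c)), 0, cons(cons(0, c), cons(0, c))), cons(0, c)), 0, cons(cons(0, c), cons(cons(0, cons(0, c)), m(cons(cons(cons(cons(0, 0), cons(c, 0)), c), cons(0, c)), 0, cons(cons(0, c), c)))))   [R4 at 1.1.1.2]
2. m(cons(m(cons(cons(cons(cons(0, 0), c), c), cons(0, c)), 0, cons(cons(0, c), cons(0, c))), cons(0, c)), 0, cons(cons(0, c), cons(cons(0, cons(0, c)), m(cons(cons(cons(cons(0, 0), cons(c, 0)), c), cons(0, c)), 0, cons(cons(0, c), c)))))  →  m(cons(cons(0, c), cons(0, c)), 0, cons(cons(0, c), cons(cons(0, cons(0, c)), m(cons(cons(cons(cons(0, 0), cons(c, 0)), c), cons(0, c)), 0, cons(cons(0, c), c)))))   [R5 at 1.1]
3. m(cons(cons(0, c), cons(0, c)), 0, cons(cons(0, c), cons(cons(0, cons(0, c)), m(cons(cons(cons(cons(0, 0), cons(c, 0)), c), cons(0, c)), 0, cons(cons(0, c), c)))))  →  cons(cons(0, cons(0, c)), m(cons(cons(cons(cons(0, 0), cons(c, 0)), c), cons(0, c)), 0, cons(cons(0, c), c)))   [R5 at ε]
4. cons(cons(0, cons(0, c)), m(cons(cons(cons(cons(0, 0), cons(c, 0)), c), cons(0, c)), 0, cons(cons(0, c), c)))  →  cons(cons(0, cons(0, c)), c)   [R5 at 2]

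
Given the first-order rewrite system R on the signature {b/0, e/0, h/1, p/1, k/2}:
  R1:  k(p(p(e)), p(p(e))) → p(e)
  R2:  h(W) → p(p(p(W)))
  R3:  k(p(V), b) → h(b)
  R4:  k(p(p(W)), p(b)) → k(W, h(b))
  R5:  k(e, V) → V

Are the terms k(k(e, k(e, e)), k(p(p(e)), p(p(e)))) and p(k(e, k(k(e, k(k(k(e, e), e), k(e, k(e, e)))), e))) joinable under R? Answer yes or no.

yes — NF(t₁) = p(e), NF(t₂) = p(e)

Reduce t₁ = k(k(e, k(e, e)), k(p(p(e)), p(p(e)))):
1. k(k(e, k(e, e)), k(p(p(e)), p(p(e))))  →  k(k(e, e), k(p(p(e)), p(p(e))))   [R5 at 1]
2. k(k(e, e), k(p(p(e)), p(p(e))))  →  k(e, k(p(p(e)), p(p(e))))   [R5 at 1]
3. k(e, k(p(p(e)), p(p(e))))  →  k(p(p(e)), p(p(e)))   [R5 at ε]
4. k(p(p(e)), p(p(e)))  →  p(e)   [R1 at ε]

Reduce t₂ = p(k(e, k(k(e, k(k(k(e, e), e), k(e, k(e, e)))), e))):
1. p(k(e, k(k(e, k(k(k(e, e), e), k(e, k(e, e)))), e)))  →  p(k(k(e, k(k(k(e, e), e), k(e, k(e, e)))), e))   [R5 at 1]
2. p(k(k(e, k(k(k(e, e), e), k(e, k(e, e)))), e))  →  p(k(k(k(k(e, e), e), k(e, k(e, e))), e))   [R5 at 1.1]
3. p(k(k(k(k(e, e), e), k(e, k(e, e))), e))  →  p(k(k(k(e, e), k(e, k(e, e))), e))   [R5 at 1.1.1.1]
4. p(k(k(k(e, e), k(e, k(e, e))), e))  →  p(k(k(e, k(e, k(e, e))), e))   [R5 at 1.1.1]
5. p(k(k(e, k(e, k(e, e))), e))  →  p(k(k(e, k(e, e)), e))   [R5 at 1.1]
6. p(k(k(e, k(e, e)), e))  →  p(k(k(e, e), e))   [R5 at 1.1]
7. p(k(k(e, e), e))  →  p(k(e, e))   [R5 at 1.1]
8. p(k(e, e))  →  p(e)   [R5 at 1]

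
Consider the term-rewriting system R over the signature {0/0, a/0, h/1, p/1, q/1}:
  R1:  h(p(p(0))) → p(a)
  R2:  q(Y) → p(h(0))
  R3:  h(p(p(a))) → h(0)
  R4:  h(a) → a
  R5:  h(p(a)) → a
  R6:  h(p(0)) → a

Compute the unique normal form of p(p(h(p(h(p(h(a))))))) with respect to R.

p(p(a))

1. p(p(h(p(h(p(h(a)))))))  →  p(p(h(p(h(p(a))))))   [R4 at 1.1.1.1.1.1]
2. p(p(h(p(h(p(a))))))  →  p(p(h(p(a))))   [R5 at 1.1.1.1]
3. p(p(h(p(a))))  →  p(p(a))   [R5 at 1.1]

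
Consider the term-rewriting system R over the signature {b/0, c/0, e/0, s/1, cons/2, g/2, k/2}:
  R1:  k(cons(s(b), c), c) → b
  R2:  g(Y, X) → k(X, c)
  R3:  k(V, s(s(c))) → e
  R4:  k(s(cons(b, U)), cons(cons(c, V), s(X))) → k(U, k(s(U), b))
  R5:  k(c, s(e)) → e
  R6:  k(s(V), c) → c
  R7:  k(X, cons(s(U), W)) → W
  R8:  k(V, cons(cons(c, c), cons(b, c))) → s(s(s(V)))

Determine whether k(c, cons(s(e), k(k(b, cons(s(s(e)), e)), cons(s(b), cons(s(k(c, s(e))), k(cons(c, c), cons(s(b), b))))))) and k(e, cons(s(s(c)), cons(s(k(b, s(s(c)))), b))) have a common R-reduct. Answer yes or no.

Reduce t₁ = k(c, cons(s(e), k(k(b, cons(s(s(e)), e)), cons(s(b), cons(s(k(c, s(e))), k(cons(c, c), cons(s(b), b))))))):
1. k(c, cons(s(e), k(k(b, cons(s(s(e)), e)), cons(s(b), cons(s(k(c, s(e))), k(cons(c, c), cons(s(b), b)))))))  →  k(k(b, cons(s(s(e)), e)), cons(s(b), cons(s(k(c, s(e))), k(cons(c, c), cons(s(b), b)))))   [R7 at ε]
2. k(k(b, cons(s(s(e)), e)), cons(s(b), cons(s(k(c, s(e))), k(cons(c, c), cons(s(b), b)))))  →  cons(s(k(c, s(e))), k(cons(c, c), cons(s(b), b)))   [R7 at ε]
3. cons(s(k(c, s(e))), k(cons(c, c), cons(s(b), b)))  →  cons(s(e), k(cons(c, c), cons(s(b), b)))   [R5 at 1.1]
4. cons(s(e), k(cons(c, c), cons(s(b), b)))  →  cons(s(e), b)   [R7 at 2]

Reduce t₂ = k(e, cons(s(s(c)), cons(s(k(b, s(s(c)))), b))):
1. k(e, cons(s(s(c)), cons(s(k(b, s(s(c)))), b)))  →  cons(s(k(b, s(s(c)))), b)   [R7 at ε]
2. cons(s(k(b, s(s(c)))), b)  →  cons(s(e), b)   [R3 at 1.1]

yes — NF(t₁) = cons(s(e), b), NF(t₂) = cons(s(e), b)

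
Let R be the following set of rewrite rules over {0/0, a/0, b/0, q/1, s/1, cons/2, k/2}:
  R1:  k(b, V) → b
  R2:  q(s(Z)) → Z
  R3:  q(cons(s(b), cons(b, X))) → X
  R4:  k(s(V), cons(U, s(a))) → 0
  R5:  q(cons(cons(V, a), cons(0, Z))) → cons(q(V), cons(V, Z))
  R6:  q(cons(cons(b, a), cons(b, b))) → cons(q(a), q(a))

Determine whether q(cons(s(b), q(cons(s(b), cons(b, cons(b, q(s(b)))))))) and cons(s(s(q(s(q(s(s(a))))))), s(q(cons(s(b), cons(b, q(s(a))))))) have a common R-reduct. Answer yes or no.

Reduce t₁ = q(cons(s(b), q(cons(s(b), cons(b, cons(b, q(s(b)))))))):
1. q(cons(s(b), q(cons(s(b), cons(b, cons(b, q(s(b))))))))  →  q(cons(s(b), cons(b, q(s(b)))))   [R3 at 1.2]
2. q(cons(s(b), cons(b, q(s(b)))))  →  q(s(b))   [R3 at ε]
3. q(s(b))  →  b   [R2 at ε]

Reduce t₂ = cons(s(s(q(s(q(s(s(a))))))), s(q(cons(s(b), cons(b, q(s(a))))))):
1. cons(s(s(q(s(q(s(s(a))))))), s(q(cons(s(b), cons(b, q(s(a)))))))  →  cons(s(s(q(s(s(a))))), s(q(cons(s(b), cons(b, q(s(a)))))))   [R2 at 1.1.1]
2. cons(s(s(q(s(s(a))))), s(q(cons(s(b), cons(b, q(s(a)))))))  →  cons(s(s(s(a))), s(q(cons(s(b), cons(b, q(s(a)))))))   [R2 at 1.1.1]
3. cons(s(s(s(a))), s(q(cons(s(b), cons(b, q(s(a)))))))  →  cons(s(s(s(a))), s(q(s(a))))   [R3 at 2.1]
4. cons(s(s(s(a))), s(q(s(a))))  →  cons(s(s(s(a))), s(a))   [R2 at 2.1]

no — NF(t₁) = b, NF(t₂) = cons(s(s(s(a))), s(a))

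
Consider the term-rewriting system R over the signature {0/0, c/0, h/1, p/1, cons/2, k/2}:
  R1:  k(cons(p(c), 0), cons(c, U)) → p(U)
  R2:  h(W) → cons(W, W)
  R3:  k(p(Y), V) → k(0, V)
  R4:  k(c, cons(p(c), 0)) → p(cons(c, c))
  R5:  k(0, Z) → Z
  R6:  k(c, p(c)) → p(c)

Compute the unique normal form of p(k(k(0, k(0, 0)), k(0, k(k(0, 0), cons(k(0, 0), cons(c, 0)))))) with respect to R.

p(cons(0, cons(c, 0)))

1. p(k(k(0, k(0, 0)), k(0, k(k(0, 0), cons(k(0, 0), cons(c, 0))))))  →  p(k(k(0, 0), k(0, k(k(0, 0), cons(k(0, 0), cons(c, 0))))))   [R5 at 1.1]
2. p(k(k(0, 0), k(0, k(k(0, 0), cons(k(0, 0), cons(c, 0))))))  →  p(k(0, k(0, k(k(0, 0), cons(k(0, 0), cons(c, 0))))))   [R5 at 1.1]
3. p(k(0, k(0, k(k(0, 0), cons(k(0, 0), cons(c, 0))))))  →  p(k(0, k(k(0, 0), cons(k(0, 0), cons(c, 0)))))   [R5 at 1]
4. p(k(0, k(k(0, 0), cons(k(0, 0), cons(c, 0)))))  →  p(k(k(0, 0), cons(k(0, 0), cons(c, 0))))   [R5 at 1]
5. p(k(k(0, 0), cons(k(0, 0), cons(c, 0))))  →  p(k(0, cons(k(0, 0), cons(c, 0))))   [R5 at 1.1]
6. p(k(0, cons(k(0, 0), cons(c, 0))))  →  p(cons(k(0, 0), cons(c, 0)))   [R5 at 1]
7. p(cons(k(0, 0), cons(c, 0)))  →  p(cons(0, cons(c, 0)))   [R5 at 1.1]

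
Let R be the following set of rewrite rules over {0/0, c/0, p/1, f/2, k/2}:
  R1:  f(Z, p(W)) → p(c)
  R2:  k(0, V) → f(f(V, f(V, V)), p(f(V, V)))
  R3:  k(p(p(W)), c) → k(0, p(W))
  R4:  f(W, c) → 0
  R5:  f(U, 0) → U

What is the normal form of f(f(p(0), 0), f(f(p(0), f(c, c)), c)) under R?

p(0)

1. f(f(p(0), 0), f(f(p(0), f(c, c)), c))  →  f(p(0), f(f(p(0), f(c, c)), c))   [R5 at 1]
2. f(p(0), f(f(p(0), f(c, c)), c))  →  f(p(0), 0)   [R4 at 2]
3. f(p(0), 0)  →  p(0)   [R5 at ε]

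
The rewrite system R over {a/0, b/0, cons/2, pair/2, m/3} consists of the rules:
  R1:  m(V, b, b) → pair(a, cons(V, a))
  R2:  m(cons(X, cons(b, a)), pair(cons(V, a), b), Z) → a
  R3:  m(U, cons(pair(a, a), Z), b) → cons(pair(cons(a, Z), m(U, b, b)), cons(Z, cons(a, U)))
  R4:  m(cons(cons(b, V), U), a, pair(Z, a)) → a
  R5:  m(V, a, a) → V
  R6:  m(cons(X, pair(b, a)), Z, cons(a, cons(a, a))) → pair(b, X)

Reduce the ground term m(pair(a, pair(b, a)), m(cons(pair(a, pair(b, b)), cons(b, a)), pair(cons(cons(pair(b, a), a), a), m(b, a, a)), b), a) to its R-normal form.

pair(a, pair(b, a))

1. m(pair(a, pair(b, a)), m(cons(pair(a, pair(b, b)), cons(b, a)), pair(cons(cons(pair(b, a), a), a), m(b, a, a)), b), a)  →  m(pair(a, pair(b, a)), m(cons(pair(a, pair(b, b)), cons(b, a)), pair(cons(cons(pair(b, a), a), a), b), b), a)   [R5 at 2.2.2]
2. m(pair(a, pair(b, a)), m(cons(pair(a, pair(b, b)), cons(b, a)), pair(cons(cons(pair(b, a), a), a), b), b), a)  →  m(pair(a, pair(b, a)), a, a)   [R2 at 2]
3. m(pair(a, pair(b, a)), a, a)  →  pair(a, pair(b, a))   [R5 at ε]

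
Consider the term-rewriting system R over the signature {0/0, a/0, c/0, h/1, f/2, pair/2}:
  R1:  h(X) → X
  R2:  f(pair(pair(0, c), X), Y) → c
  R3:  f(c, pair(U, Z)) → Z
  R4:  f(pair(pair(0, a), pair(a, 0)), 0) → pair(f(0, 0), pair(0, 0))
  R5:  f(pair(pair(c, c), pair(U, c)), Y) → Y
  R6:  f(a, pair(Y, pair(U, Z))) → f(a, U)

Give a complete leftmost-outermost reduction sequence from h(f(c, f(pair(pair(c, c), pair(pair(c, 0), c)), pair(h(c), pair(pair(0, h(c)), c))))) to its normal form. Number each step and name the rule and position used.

pair(pair(0, c), c)

1. h(f(c, f(pair(pair(c, c), pair(pair(c, 0), c)), pair(h(c), pair(pair(0, h(c)), c)))))  →  f(c, f(pair(pair(c, c), pair(pair(c, 0), c)), pair(h(c), pair(pair(0, h(c)), c))))   [R1 at ε]
2. f(c, f(pair(pair(c, c), pair(pair(c, 0), c)), pair(h(c), pair(pair(0, h(c)), c))))  →  f(c, pair(h(c), pair(pair(0, h(c)), c)))   [R5 at 2]
3. f(c, pair(h(c), pair(pair(0, h(c)), c)))  →  pair(pair(0, h(c)), c)   [R3 at ε]
4. pair(pair(0, h(c)), c)  →  pair(pair(0, c), c)   [R1 at 1.2]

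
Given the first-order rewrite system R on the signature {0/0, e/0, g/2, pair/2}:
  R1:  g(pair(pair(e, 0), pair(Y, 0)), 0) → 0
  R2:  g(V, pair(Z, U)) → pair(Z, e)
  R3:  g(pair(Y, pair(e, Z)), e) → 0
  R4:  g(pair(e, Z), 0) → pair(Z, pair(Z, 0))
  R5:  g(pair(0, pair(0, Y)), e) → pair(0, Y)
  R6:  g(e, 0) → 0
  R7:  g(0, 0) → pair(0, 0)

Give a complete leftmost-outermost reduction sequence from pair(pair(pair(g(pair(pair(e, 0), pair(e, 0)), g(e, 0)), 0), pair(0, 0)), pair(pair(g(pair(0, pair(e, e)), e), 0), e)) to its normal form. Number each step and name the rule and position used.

pair(pair(pair(0, 0), pair(0, 0)), pair(pair(0, 0), e))

1. pair(pair(pair(g(pair(pair(e, 0), pair(e, 0)), g(e, 0)), 0), pair(0, 0)), pair(pair(g(pair(0, pair(e, e)), e), 0), e))  →  pair(pair(pair(g(pair(pair(e, 0), pair(e, 0)), 0), 0), pair(0, 0)), pair(pair(g(pair(0, pair(e, e)), e), 0), e))   [R6 at 1.1.1.2]
2. pair(pair(pair(g(pair(pair(e, 0), pair(e, 0)), 0), 0), pair(0, 0)), pair(pair(g(pair(0, pair(e, e)), e), 0), e))  →  pair(pair(pair(0, 0), pair(0, 0)), pair(pair(g(pair(0, pair(e, e)), e), 0), e))   [R1 at 1.1.1]
3. pair(pair(pair(0, 0), pair(0, 0)), pair(pair(g(pair(0, pair(e, e)), e), 0), e))  →  pair(pair(pair(0, 0), pair(0, 0)), pair(pair(0, 0), e))   [R3 at 2.1.1]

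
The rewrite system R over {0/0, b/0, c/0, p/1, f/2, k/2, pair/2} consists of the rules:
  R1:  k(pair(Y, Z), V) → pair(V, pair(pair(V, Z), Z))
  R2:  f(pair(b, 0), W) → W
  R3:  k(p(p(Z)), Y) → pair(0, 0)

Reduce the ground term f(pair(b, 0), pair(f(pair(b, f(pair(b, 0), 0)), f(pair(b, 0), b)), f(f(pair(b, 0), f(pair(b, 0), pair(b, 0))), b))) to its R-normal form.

1. f(pair(b, 0), pair(f(pair(b, f(pair(b, 0), 0)), f(pair(b, 0), b)), f(f(pair(b, 0), f(pair(b, 0), pair(b, 0))), b)))  →  pair(f(pair(b, f(pair(b, 0), 0)), f(pair(b, 0), b)), f(f(pair(b, 0), f(pair(b, 0), pair(b, 0))), b))   [R2 at ε]
2. pair(f(pair(b, f(pair(b, 0), 0)), f(pair(b, 0), b)), f(f(pair(b, 0), f(pair(b, 0), pair(b, 0))), b))  →  pair(f(pair(b, 0), f(pair(b, 0), b)), f(f(pair(b, 0), f(pair(b, 0), pair(b, 0))), b))   [R2 at 1.1.2]
3. pair(f(pair(b, 0), f(pair(b, 0), b)), f(f(pair(b, 0), f(pair(b, 0), pair(b, 0))), b))  →  pair(f(pair(b, 0), b), f(f(pair(b, 0), f(pair(b, 0), pair(b, 0))), b))   [R2 at 1]
4. pair(f(pair(b, 0), b), f(f(pair(b, 0), f(pair(b, 0), pair(b, 0))), b))  →  pair(b, f(f(pair(b, 0), f(pair(b, 0), pair(b, 0))), b))   [R2 at 1]
5. pair(b, f(f(pair(b, 0), f(pair(b, 0), pair(b, 0))), b))  →  pair(b, f(f(pair(b, 0), pair(b, 0)), b))   [R2 at 2.1]
6. pair(b, f(f(pair(b, 0), pair(b, 0)), b))  →  pair(b, f(pair(b, 0), b))   [R2 at 2.1]
7. pair(b, f(pair(b, 0), b))  →  pair(b, b)   [R2 at 2]

pair(b, b)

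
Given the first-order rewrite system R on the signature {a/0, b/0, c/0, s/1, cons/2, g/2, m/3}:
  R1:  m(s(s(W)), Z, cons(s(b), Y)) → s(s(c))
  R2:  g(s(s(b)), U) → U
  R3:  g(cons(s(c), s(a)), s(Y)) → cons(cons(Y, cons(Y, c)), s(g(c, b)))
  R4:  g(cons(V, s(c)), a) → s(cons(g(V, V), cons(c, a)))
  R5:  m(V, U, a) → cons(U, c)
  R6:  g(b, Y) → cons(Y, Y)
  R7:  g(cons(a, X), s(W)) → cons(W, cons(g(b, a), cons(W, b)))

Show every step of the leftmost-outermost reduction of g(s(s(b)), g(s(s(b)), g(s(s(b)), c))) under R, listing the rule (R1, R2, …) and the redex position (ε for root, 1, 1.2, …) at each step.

1. g(s(s(b)), g(s(s(b)), g(s(s(b)), c)))  →  g(s(s(b)), g(s(s(b)), c))   [R2 at ε]
2. g(s(s(b)), g(s(s(b)), c))  →  g(s(s(b)), c)   [R2 at ε]
3. g(s(s(b)), c)  →  c   [R2 at ε]

c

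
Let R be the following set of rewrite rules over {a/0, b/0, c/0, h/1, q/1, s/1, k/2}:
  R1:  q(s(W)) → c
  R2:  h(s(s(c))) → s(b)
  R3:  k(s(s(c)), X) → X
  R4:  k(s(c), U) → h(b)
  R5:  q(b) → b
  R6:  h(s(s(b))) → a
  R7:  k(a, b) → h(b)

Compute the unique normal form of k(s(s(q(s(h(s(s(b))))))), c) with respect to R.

c

1. k(s(s(q(s(h(s(s(b))))))), c)  →  k(s(s(c)), c)   [R1 at 1.1.1]
2. k(s(s(c)), c)  →  c   [R3 at ε]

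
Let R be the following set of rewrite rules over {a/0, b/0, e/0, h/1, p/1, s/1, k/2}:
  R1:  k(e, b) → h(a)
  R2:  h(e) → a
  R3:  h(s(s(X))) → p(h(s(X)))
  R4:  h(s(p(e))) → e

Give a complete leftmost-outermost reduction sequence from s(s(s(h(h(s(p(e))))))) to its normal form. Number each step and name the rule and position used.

s(s(s(a)))

1. s(s(s(h(h(s(p(e)))))))  →  s(s(s(h(e))))   [R4 at 1.1.1.1]
2. s(s(s(h(e))))  →  s(s(s(a)))   [R2 at 1.1.1]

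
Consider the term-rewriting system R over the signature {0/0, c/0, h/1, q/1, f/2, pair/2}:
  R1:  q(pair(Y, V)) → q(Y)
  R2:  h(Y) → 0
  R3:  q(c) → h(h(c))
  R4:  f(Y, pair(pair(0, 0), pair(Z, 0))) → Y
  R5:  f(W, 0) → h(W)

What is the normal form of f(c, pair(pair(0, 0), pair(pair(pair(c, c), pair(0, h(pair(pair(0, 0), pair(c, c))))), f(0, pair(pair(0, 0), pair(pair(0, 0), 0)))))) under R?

1. f(c, pair(pair(0, 0), pair(pair(pair(c, c), pair(0, h(pair(pair(0, 0), pair(c, c))))), f(0, pair(pair(0, 0), pair(pair(0, 0), 0))))))  →  f(c, pair(pair(0, 0), pair(pair(pair(c, c), pair(0, 0)), f(0, pair(pair(0, 0), pair(pair(0, 0), 0))))))   [R2 at 2.2.1.2.2]
2. f(c, pair(pair(0, 0), pair(pair(pair(c, c), pair(0, 0)), f(0, pair(pair(0, 0), pair(pair(0, 0), 0))))))  →  f(c, pair(pair(0, 0), pair(pair(pair(c, c), pair(0, 0)), 0)))   [R4 at 2.2.2]
3. f(c, pair(pair(0, 0), pair(pair(pair(c, c), pair(0, 0)), 0)))  →  c   [R4 at ε]

c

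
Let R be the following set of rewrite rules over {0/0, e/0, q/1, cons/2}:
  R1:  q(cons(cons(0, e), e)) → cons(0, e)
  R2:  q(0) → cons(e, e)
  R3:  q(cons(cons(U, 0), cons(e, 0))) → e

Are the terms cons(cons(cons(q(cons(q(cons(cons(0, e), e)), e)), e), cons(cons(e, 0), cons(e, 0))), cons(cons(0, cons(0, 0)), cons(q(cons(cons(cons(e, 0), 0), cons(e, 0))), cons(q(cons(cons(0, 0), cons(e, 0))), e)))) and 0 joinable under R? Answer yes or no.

Reduce t₁ = cons(cons(cons(q(cons(q(cons(cons(0, e), e)), e)), e), cons(cons(e, 0), cons(e, 0))), cons(cons(0, cons(0, 0)), cons(q(cons(cons(cons(e, 0), 0), cons(e, 0))), cons(q(cons(cons(0, 0), cons(e, 0))), e)))):
1. cons(cons(cons(q(cons(q(cons(cons(0, e), e)), e)), e), cons(cons(e, 0), cons(e, 0))), cons(cons(0, cons(0, 0)), cons(q(cons(cons(cons(e, 0), 0), cons(e, 0))), cons(q(cons(cons(0, 0), cons(e, 0))), e))))  →  cons(cons(cons(q(cons(cons(0, e), e)), e), cons(cons(e, 0), cons(e, 0))), cons(cons(0, cons(0, 0)), cons(q(cons(cons(cons(e, 0), 0), cons(e, 0))), cons(q(cons(cons(0, 0), cons(e, 0))), e))))   [R1 at 1.1.1.1.1]
2. cons(cons(cons(q(cons(cons(0, e), e)), e), cons(cons(e, 0), cons(e, 0))), cons(cons(0, cons(0, 0)), cons(q(cons(cons(cons(e, 0), 0), cons(e, 0))), cons(q(cons(cons(0, 0), cons(e, 0))), e))))  →  cons(cons(cons(cons(0, e), e), cons(cons(e, 0), cons(e, 0))), cons(cons(0, cons(0, 0)), cons(q(cons(cons(cons(e, 0), 0), cons(e, 0))), cons(q(cons(cons(0, 0), cons(e, 0))), e))))   [R1 at 1.1.1]
3. cons(cons(cons(cons(0, e), e), cons(cons(e, 0), cons(e, 0))), cons(cons(0, cons(0, 0)), cons(q(cons(cons(cons(e, 0), 0), cons(e, 0))), cons(q(cons(cons(0, 0), cons(e, 0))), e))))  →  cons(cons(cons(cons(0, e), e), cons(cons(e, 0), cons(e, 0))), cons(cons(0, cons(0, 0)), cons(e, cons(q(cons(cons(0, 0), cons(e, 0))), e))))   [R3 at 2.2.1]
4. cons(cons(cons(cons(0, e), e), cons(cons(e, 0), cons(e, 0))), cons(cons(0, cons(0, 0)), cons(e, cons(q(cons(cons(0, 0), cons(e, 0))), e))))  →  cons(cons(cons(cons(0, e), e), cons(cons(e, 0), cons(e, 0))), cons(cons(0, cons(0, 0)), cons(e, cons(e, e))))   [R3 at 2.2.2.1]

Reduce t₂ = 0:

no — NF(t₁) = cons(cons(cons(cons(0, e), e), cons(cons(e, 0), cons(e, 0))), cons(cons(0, cons(0, 0)), cons(e, cons(e, e)))), NF(t₂) = 0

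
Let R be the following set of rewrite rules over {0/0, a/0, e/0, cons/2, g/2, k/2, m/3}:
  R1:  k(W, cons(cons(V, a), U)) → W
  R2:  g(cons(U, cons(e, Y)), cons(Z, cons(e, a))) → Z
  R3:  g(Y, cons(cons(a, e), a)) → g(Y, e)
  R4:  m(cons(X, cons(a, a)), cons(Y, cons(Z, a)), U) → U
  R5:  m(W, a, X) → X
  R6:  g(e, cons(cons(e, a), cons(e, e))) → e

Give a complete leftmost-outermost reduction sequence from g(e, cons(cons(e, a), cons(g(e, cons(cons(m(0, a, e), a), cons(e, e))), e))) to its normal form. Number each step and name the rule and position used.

1. g(e, cons(cons(e, a), cons(g(e, cons(cons(m(0, a, e), a), cons(e, e))), e)))  →  g(e, cons(cons(e, a), cons(g(e, cons(cons(e, a), cons(e, e))), e)))   [R5 at 2.2.1.2.1.1]
2. g(e, cons(cons(e, a), cons(g(e, cons(cons(e, a), cons(e, e))), e)))  →  g(e, cons(cons(e, a), cons(e, e)))   [R6 at 2.2.1]
3. g(e, cons(cons(e, a), cons(e, e)))  →  e   [R6 at ε]

e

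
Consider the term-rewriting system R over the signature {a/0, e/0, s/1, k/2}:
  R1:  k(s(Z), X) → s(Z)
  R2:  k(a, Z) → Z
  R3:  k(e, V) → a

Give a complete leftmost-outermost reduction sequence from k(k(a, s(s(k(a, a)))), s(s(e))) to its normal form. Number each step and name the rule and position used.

1. k(k(a, s(s(k(a, a)))), s(s(e)))  →  k(s(s(k(a, a))), s(s(e)))   [R2 at 1]
2. k(s(s(k(a, a))), s(s(e)))  →  s(s(k(a, a)))   [R1 at ε]
3. s(s(k(a, a)))  →  s(s(a))   [R2 at 1.1]

s(s(a))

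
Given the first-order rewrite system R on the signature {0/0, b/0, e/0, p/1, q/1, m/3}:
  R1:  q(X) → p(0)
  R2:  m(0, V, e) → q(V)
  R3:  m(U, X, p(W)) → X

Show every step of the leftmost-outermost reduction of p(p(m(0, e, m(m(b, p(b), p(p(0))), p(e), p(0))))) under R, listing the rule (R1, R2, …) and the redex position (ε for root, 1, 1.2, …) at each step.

p(p(e))

1. p(p(m(0, e, m(m(b, p(b), p(p(0))), p(e), p(0)))))  →  p(p(m(0, e, p(e))))   [R3 at 1.1.3]
2. p(p(m(0, e, p(e))))  →  p(p(e))   [R3 at 1.1]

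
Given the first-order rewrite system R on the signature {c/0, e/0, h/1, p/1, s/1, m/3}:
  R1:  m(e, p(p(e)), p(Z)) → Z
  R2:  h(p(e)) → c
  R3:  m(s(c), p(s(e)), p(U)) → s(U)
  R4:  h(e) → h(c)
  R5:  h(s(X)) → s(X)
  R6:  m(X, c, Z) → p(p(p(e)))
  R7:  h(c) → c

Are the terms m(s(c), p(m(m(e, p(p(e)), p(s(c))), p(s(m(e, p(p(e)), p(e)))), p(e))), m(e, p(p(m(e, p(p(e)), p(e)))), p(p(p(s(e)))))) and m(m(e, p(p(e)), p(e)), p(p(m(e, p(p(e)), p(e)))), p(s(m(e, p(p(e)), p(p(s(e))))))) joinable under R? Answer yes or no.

yes — NF(t₁) = s(p(s(e))), NF(t₂) = s(p(s(e)))

Reduce t₁ = m(s(c), p(m(m(e, p(p(e)), p(s(c))), p(s(m(e, p(p(e)), p(e)))), p(e))), m(e, p(p(m(e, p(p(e)), p(e)))), p(p(p(s(e)))))):
1. m(s(c), p(m(m(e, p(p(e)), p(s(c))), p(s(m(e, p(p(e)), p(e)))), p(e))), m(e, p(p(m(e, p(p(e)), p(e)))), p(p(p(s(e))))))  →  m(s(c), p(m(s(c), p(s(m(e, p(p(e)), p(e)))), p(e))), m(e, p(p(m(e, p(p(e)), p(e)))), p(p(p(s(e))))))   [R1 at 2.1.1]
2. m(s(c), p(m(s(c), p(s(m(e, p(p(e)), p(e)))), p(e))), m(e, p(p(m(e, p(p(e)), p(e)))), p(p(p(s(e))))))  →  m(s(c), p(m(s(c), p(s(e)), p(e))), m(e, p(p(m(e, p(p(e)), p(e)))), p(p(p(s(e))))))   [R1 at 2.1.2.1.1]
3. m(s(c), p(m(s(c), p(s(e)), p(e))), m(e, p(p(m(e, p(p(e)), p(e)))), p(p(p(s(e))))))  →  m(s(c), p(s(e)), m(e, p(p(m(e, p(p(e)), p(e)))), p(p(p(s(e))))))   [R3 at 2.1]
4. m(s(c), p(s(e)), m(e, p(p(m(e, p(p(e)), p(e)))), p(p(p(s(e))))))  →  m(s(c), p(s(e)), m(e, p(p(e)), p(p(p(s(e))))))   [R1 at 3.2.1.1]
5. m(s(c), p(s(e)), m(e, p(p(e)), p(p(p(s(e))))))  →  m(s(c), p(s(e)), p(p(s(e))))   [R1 at 3]
6. m(s(c), p(s(e)), p(p(s(e))))  →  s(p(s(e)))   [R3 at ε]

Reduce t₂ = m(m(e, p(p(e)), p(e)), p(p(m(e, p(p(e)), p(e)))), p(s(m(e, p(p(e)), p(p(s(e))))))):
1. m(m(e, p(p(e)), p(e)), p(p(m(e, p(p(e)), p(e)))), p(s(m(e, p(p(e)), p(p(s(e)))))))  →  m(e, p(p(m(e, p(p(e)), p(e)))), p(s(m(e, p(p(e)), p(p(s(e)))))))   [R1 at 1]
2. m(e, p(p(m(e, p(p(e)), p(e)))), p(s(m(e, p(p(e)), p(p(s(e)))))))  →  m(e, p(p(e)), p(s(m(e, p(p(e)), p(p(s(e)))))))   [R1 at 2.1.1]
3. m(e, p(p(e)), p(s(m(e, p(p(e)), p(p(s(e)))))))  →  s(m(e, p(p(e)), p(p(s(e)))))   [R1 at ε]
4. s(m(e, p(p(e)), p(p(s(e)))))  →  s(p(s(e)))   [R1 at 1]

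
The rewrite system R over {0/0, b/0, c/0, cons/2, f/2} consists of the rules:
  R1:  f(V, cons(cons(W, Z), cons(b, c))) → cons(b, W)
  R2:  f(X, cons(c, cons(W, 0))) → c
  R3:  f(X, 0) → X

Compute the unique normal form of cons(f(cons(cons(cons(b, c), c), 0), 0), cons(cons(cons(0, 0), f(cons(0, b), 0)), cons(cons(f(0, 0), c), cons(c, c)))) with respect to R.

cons(cons(cons(cons(b, c), c), 0), cons(cons(cons(0, 0), cons(0, b)), cons(cons(0, c), cons(c, c))))

1. cons(f(cons(cons(cons(b, c), c), 0), 0), cons(cons(cons(0, 0), f(cons(0, b), 0)), cons(cons(f(0, 0), c), cons(c, c))))  →  cons(cons(cons(cons(b, c), c), 0), cons(cons(cons(0, 0), f(cons(0, b), 0)), cons(cons(f(0, 0), c), cons(c, c))))   [R3 at 1]
2. cons(cons(cons(cons(b, c), c), 0), cons(cons(cons(0, 0), f(cons(0, b), 0)), cons(cons(f(0, 0), c), cons(c, c))))  →  cons(cons(cons(cons(b, c), c), 0), cons(cons(cons(0, 0), cons(0, b)), cons(cons(f(0, 0), c), cons(c, c))))   [R3 at 2.1.2]
3. cons(cons(cons(cons(b, c), c), 0), cons(cons(cons(0, 0), cons(0, b)), cons(cons(f(0, 0), c), cons(c, c))))  →  cons(cons(cons(cons(b, c), c), 0), cons(cons(cons(0, 0), cons(0, b)), cons(cons(0, c), cons(c, c))))   [R3 at 2.2.1.1]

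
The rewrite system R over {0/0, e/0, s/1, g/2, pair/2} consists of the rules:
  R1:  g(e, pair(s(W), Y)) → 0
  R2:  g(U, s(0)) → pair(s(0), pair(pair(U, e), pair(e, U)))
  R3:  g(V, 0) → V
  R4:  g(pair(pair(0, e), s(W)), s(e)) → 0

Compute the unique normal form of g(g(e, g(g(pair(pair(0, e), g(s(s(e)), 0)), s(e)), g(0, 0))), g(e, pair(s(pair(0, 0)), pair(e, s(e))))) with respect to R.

e

1. g(g(e, g(g(pair(pair(0, e), g(s(s(e)), 0)), s(e)), g(0, 0))), g(e, pair(s(pair(0, 0)), pair(e, s(e)))))  →  g(g(e, g(g(pair(pair(0, e), s(s(e))), s(e)), g(0, 0))), g(e, pair(s(pair(0, 0)), pair(e, s(e)))))   [R3 at 1.2.1.1.2]
2. g(g(e, g(g(pair(pair(0, e), s(s(e))), s(e)), g(0, 0))), g(e, pair(s(pair(0, 0)), pair(e, s(e)))))  →  g(g(e, g(0, g(0, 0))), g(e, pair(s(pair(0, 0)), pair(e, s(e)))))   [R4 at 1.2.1]
3. g(g(e, g(0, g(0, 0))), g(e, pair(s(pair(0, 0)), pair(e, s(e)))))  →  g(g(e, g(0, 0)), g(e, pair(s(pair(0, 0)), pair(e, s(e)))))   [R3 at 1.2.2]
4. g(g(e, g(0, 0)), g(e, pair(s(pair(0, 0)), pair(e, s(e)))))  →  g(g(e, 0), g(e, pair(s(pair(0, 0)), pair(e, s(e)))))   [R3 at 1.2]
5. g(g(e, 0), g(e, pair(s(pair(0, 0)), pair(e, s(e)))))  →  g(e, g(e, pair(s(pair(0, 0)), pair(e, s(e)))))   [R3 at 1]
6. g(e, g(e, pair(s(pair(0, 0)), pair(e, s(e)))))  →  g(e, 0)   [R1 at 2]
7. g(e, 0)  →  e   [R3 at ε]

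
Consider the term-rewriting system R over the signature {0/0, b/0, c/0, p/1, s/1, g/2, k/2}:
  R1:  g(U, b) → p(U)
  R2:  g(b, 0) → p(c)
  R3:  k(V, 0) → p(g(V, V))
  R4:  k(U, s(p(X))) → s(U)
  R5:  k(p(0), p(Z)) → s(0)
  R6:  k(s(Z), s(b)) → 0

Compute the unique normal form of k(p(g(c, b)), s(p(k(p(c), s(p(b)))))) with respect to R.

s(p(p(c)))

1. k(p(g(c, b)), s(p(k(p(c), s(p(b))))))  →  s(p(g(c, b)))   [R4 at ε]
2. s(p(g(c, b)))  →  s(p(p(c)))   [R1 at 1.1]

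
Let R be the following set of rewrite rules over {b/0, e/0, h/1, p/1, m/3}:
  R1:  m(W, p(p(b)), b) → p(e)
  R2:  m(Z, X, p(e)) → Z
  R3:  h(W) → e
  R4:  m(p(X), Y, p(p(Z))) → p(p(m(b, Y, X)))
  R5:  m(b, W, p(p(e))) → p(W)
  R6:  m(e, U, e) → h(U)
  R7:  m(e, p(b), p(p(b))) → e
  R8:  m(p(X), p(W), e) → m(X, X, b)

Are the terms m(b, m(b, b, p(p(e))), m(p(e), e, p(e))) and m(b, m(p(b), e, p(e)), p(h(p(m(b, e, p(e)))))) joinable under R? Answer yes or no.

Reduce t₁ = m(b, m(b, b, p(p(e))), m(p(e), e, p(e))):
1. m(b, m(b, b, p(p(e))), m(p(e), e, p(e)))  →  m(b, p(b), m(p(e), e, p(e)))   [R5 at 2]
2. m(b, p(b), m(p(e), e, p(e)))  →  m(b, p(b), p(e))   [R2 at 3]
3. m(b, p(b), p(e))  →  b   [R2 at ε]

Reduce t₂ = m(b, m(p(b), e, p(e)), p(h(p(m(b, e, p(e)))))):
1. m(b, m(p(b), e, p(e)), p(h(p(m(b, e, p(e))))))  →  m(b, p(b), p(h(p(m(b, e, p(e))))))   [R2 at 2]
2. m(b, p(b), p(h(p(m(b, e, p(e))))))  →  m(b, p(b), p(e))   [R3 at 3.1]
3. m(b, p(b), p(e))  →  b   [R2 at ε]

yes — NF(t₁) = b, NF(t₂) = b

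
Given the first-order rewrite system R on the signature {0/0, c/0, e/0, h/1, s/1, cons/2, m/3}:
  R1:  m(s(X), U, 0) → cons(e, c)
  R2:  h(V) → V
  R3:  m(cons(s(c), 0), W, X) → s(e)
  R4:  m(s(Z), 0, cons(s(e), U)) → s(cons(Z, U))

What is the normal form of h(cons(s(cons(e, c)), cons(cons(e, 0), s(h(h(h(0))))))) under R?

1. h(cons(s(cons(e, c)), cons(cons(e, 0), s(h(h(h(0)))))))  →  cons(s(cons(e, c)), cons(cons(e, 0), s(h(h(h(0))))))   [R2 at ε]
2. cons(s(cons(e, c)), cons(cons(e, 0), s(h(h(h(0))))))  →  cons(s(cons(e, c)), cons(cons(e, 0), s(h(h(0)))))   [R2 at 2.2.1]
3. cons(s(cons(e, c)), cons(cons(e, 0), s(h(h(0)))))  →  cons(s(cons(e, c)), cons(cons(e, 0), s(h(0))))   [R2 at 2.2.1]
4. cons(s(cons(e, c)), cons(cons(e, 0), s(h(0))))  →  cons(s(cons(e, c)), cons(cons(e, 0), s(0)))   [R2 at 2.2.1]

cons(s(cons(e, c)), cons(cons(e, 0), s(0)))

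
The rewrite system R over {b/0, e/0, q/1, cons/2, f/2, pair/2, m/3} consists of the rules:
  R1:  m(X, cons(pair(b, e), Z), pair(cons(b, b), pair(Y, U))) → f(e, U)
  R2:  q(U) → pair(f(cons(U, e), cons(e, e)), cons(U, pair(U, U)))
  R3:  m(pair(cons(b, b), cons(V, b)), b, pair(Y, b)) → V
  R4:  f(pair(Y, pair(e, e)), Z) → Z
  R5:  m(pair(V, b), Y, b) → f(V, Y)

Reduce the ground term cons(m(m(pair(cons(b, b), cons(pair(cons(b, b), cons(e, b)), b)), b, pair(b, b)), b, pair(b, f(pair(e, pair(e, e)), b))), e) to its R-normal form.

1. cons(m(m(pair(cons(b, b), cons(pair(cons(b, b), cons(e, b)), b)), b, pair(b, b)), b, pair(b, f(pair(e, pair(e, e)), b))), e)  →  cons(m(pair(cons(b, b), cons(e, b)), b, pair(b, f(pair(e, pair(e, e)), b))), e)   [R3 at 1.1]
2. cons(m(pair(cons(b, b), cons(e, b)), b, pair(b, f(pair(e, pair(e, e)), b))), e)  →  cons(m(pair(cons(b, b), cons(e, b)), b, pair(b, b)), e)   [R4 at 1.3.2]
3. cons(m(pair(cons(b, b), cons(e, b)), b, pair(b, b)), e)  →  cons(e, e)   [R3 at 1]

cons(e, e)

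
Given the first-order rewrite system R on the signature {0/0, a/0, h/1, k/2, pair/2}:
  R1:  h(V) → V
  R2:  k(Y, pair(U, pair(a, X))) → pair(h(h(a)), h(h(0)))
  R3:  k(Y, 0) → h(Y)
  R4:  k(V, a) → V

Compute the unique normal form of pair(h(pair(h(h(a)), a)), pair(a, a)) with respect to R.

1. pair(h(pair(h(h(a)), a)), pair(a, a))  →  pair(pair(h(h(a)), a), pair(a, a))   [R1 at 1]
2. pair(pair(h(h(a)), a), pair(a, a))  →  pair(pair(h(a), a), pair(a, a))   [R1 at 1.1]
3. pair(pair(h(a), a), pair(a, a))  →  pair(pair(a, a), pair(a, a))   [R1 at 1.1]

pair(pair(a, a), pair(a, a))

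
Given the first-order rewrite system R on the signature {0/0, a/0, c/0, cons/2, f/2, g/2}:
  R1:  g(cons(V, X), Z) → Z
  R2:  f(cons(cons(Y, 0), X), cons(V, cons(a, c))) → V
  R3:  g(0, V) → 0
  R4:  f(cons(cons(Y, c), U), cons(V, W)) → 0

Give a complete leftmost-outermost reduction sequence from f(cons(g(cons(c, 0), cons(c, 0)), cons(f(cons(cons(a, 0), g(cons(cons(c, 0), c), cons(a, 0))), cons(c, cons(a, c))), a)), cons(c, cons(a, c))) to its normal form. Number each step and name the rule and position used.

c

1. f(cons(g(cons(c, 0), cons(c, 0)), cons(f(cons(cons(a, 0), g(cons(cons(c, 0), c), cons(a, 0))), cons(c, cons(a, c))), a)), cons(c, cons(a, c)))  →  f(cons(cons(c, 0), cons(f(cons(cons(a, 0), g(cons(cons(c, 0), c), cons(a, 0))), cons(c, cons(a, c))), a)), cons(c, cons(a, c)))   [R1 at 1.1]
2. f(cons(cons(c, 0), cons(f(cons(cons(a, 0), g(cons(cons(c, 0), c), cons(a, 0))), cons(c, cons(a, c))), a)), cons(c, cons(a, c)))  →  c   [R2 at ε]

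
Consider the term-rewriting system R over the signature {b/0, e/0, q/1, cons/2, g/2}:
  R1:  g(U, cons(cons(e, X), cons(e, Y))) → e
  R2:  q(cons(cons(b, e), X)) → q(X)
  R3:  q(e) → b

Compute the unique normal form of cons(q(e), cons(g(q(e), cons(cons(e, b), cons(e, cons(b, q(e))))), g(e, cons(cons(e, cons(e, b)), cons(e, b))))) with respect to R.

1. cons(q(e), cons(g(q(e), cons(cons(e, b), cons(e, cons(b, q(e))))), g(e, cons(cons(e, cons(e, b)), cons(e, b)))))  →  cons(b, cons(g(q(e), cons(cons(e, b), cons(e, cons(b, q(e))))), g(e, cons(cons(e, cons(e, b)), cons(e, b)))))   [R3 at 1]
2. cons(b, cons(g(q(e), cons(cons(e, b), cons(e, cons(b, q(e))))), g(e, cons(cons(e, cons(e, b)), cons(e, b)))))  →  cons(b, cons(e, g(e, cons(cons(e, cons(e, b)), cons(e, b)))))   [R1 at 2.1]
3. cons(b, cons(e, g(e, cons(cons(e, cons(e, b)), cons(e, b)))))  →  cons(b, cons(e, e))   [R1 at 2.2]

cons(b, cons(e, e))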